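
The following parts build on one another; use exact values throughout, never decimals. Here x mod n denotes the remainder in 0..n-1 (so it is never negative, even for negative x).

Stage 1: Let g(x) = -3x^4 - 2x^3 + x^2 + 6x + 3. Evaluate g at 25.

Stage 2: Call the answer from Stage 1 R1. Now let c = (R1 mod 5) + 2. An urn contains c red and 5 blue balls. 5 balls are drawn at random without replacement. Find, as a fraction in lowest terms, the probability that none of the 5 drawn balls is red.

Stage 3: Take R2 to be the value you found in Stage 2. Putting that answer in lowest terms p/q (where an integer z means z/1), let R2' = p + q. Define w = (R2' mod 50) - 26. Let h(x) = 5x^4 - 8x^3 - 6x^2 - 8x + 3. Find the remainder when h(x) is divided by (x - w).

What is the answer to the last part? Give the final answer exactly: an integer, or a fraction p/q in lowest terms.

Stage 1: -3*(25)^4 - 2*(25)^3 + 1*(25)^2 + 6*(25)^1 + 3 = (-1171875) + (-31250) + (625) + (150) + (3) = -1202347; answer -1202347
Stage 2: R1 = -1202347; c = 5; total draws C(10,5) = 252; favorable C(5,5) = 1; P = 1/252; answer 1/252
Stage 3: R2 = 1/252; threaded value p + q = 253; w = -23; remainder = value at the root: 5*(-23)^4 - 8*(-23)^3 - 6*(-23)^2 - 8*(-23)^1 + 3 = (1399205) + (97336) + (-3174) + (184) + (3) = 1493554; answer 1493554

1493554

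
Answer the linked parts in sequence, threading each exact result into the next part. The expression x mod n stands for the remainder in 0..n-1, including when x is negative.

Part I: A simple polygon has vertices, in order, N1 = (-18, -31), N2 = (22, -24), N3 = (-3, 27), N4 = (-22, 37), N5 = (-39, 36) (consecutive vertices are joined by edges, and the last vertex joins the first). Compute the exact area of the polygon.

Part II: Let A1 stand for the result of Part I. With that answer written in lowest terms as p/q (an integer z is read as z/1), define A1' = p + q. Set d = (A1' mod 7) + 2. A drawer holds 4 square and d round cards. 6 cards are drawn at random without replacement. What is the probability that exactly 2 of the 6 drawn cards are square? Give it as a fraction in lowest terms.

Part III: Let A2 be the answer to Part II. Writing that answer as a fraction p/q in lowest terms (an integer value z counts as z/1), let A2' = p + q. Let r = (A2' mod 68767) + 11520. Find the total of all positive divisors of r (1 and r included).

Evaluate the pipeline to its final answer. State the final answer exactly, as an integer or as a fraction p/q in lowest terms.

11760

Part I: cross terms: (-18*-24 - 22*-31)=1114, (22*27 - -3*-24)=522, (-3*37 - -22*27)=483, (-22*36 - -39*37)=651, (-39*-31 - -18*36)=1857; twice the area = |4627| = 4627; area = 4627/2; answer 4627/2
Part II: A1 = 4627/2; threaded value p + q = 4629; d = 4; total draws C(8,6) = 28; favorable C(4,2)*C(4,4) = 6; P = 3/14; answer 3/14
Part III: A2 = 3/14; threaded value p + q = 17; r = 11537; 11537 = 83 * 139; sigma = (1 + 83) * (1 + 139) = 84 * 140 = 11760; answer 11760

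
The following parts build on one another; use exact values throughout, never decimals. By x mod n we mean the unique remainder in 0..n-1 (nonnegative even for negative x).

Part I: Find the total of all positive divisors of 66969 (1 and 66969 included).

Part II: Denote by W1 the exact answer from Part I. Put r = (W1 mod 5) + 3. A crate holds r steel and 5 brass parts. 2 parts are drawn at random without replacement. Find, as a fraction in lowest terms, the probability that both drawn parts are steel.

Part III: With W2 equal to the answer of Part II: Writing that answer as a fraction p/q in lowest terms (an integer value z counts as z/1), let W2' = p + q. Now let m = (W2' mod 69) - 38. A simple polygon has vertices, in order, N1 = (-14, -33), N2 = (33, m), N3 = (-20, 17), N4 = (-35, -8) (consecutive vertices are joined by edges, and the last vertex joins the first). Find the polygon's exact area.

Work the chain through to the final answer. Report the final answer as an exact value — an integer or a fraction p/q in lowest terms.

1631

Part I: 66969 = 3^2 * 7 * 1063; sigma = (1 + 3 + 9) * (1 + 7) * (1 + 1063) = 13 * 8 * 1064 = 110656; answer 110656
Part II: W1 = 110656; r = 4; total draws C(9,2) = 36; favorable C(4,2) = 6; P = 1/6; answer 1/6
Part III: W2 = 1/6; threaded value p + q = 7; m = -31; cross terms: (-14*-31 - 33*-33)=1523, (33*17 - -20*-31)=-59, (-20*-8 - -35*17)=755, (-35*-33 - -14*-8)=1043; twice the area = |3262| = 3262; area = 1631; answer 1631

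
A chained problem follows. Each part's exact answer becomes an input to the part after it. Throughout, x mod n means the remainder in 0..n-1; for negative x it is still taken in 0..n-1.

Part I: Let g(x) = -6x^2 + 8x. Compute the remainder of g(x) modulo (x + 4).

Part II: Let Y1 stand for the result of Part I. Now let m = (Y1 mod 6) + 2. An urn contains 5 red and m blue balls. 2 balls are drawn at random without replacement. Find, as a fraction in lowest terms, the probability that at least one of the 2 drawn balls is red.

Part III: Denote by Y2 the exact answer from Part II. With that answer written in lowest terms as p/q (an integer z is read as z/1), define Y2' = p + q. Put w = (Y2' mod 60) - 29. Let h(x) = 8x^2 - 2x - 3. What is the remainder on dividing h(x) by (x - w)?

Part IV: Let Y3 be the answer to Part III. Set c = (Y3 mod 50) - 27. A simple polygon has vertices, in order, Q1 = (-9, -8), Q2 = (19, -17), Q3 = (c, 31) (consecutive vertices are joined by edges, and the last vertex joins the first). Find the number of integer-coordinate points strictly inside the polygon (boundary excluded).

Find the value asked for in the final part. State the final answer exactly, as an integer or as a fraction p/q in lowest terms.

541

Part I: remainder = value at the root: -6*(-4)^2 + 8*(-4)^1 = (-96) + (-32) = -128; answer -128
Part II: Y1 = -128; m = 6; total draws C(11,2) = 55; complement C(6,2) = 15; favorable 55 - 15 = 40; P = 8/11; answer 8/11
Part III: Y2 = 8/11; threaded value p + q = 19; w = -10; remainder = value at the root: 8*(-10)^2 - 2*(-10)^1 - 3 = (800) + (20) + (-3) = 817; answer 817
Part IV: Y3 = 817; c = -10; cross terms: (-9*-17 - 19*-8)=305, (19*31 - -10*-17)=419, (-10*-8 - -9*31)=359; twice the area = |1083| = 1083; area = 1083/2; boundary points = 1 + 1 + 1 = 3; strictly interior points = area - boundary/2 + 1 = 541; answer 541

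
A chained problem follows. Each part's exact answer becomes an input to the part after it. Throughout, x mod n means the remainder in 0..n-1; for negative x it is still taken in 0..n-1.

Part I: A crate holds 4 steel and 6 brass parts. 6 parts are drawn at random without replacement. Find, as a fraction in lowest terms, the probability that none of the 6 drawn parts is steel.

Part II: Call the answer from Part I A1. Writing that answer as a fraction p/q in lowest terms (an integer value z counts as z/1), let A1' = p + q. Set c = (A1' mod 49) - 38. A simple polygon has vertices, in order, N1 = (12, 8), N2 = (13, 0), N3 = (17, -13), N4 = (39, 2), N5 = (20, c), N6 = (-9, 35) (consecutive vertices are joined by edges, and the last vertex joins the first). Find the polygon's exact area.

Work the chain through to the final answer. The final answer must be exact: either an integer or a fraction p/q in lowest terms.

334

Part I: total draws C(10,6) = 210; favorable C(6,6) = 1; P = 1/210; answer 1/210
Part II: A1 = 1/210; threaded value p + q = 211; c = -23; cross terms: (12*0 - 13*8)=-104, (13*-13 - 17*0)=-169, (17*2 - 39*-13)=541, (39*-23 - 20*2)=-937, (20*35 - -9*-23)=493, (-9*8 - 12*35)=-492; twice the area = |-668| = 668; area = 334; answer 334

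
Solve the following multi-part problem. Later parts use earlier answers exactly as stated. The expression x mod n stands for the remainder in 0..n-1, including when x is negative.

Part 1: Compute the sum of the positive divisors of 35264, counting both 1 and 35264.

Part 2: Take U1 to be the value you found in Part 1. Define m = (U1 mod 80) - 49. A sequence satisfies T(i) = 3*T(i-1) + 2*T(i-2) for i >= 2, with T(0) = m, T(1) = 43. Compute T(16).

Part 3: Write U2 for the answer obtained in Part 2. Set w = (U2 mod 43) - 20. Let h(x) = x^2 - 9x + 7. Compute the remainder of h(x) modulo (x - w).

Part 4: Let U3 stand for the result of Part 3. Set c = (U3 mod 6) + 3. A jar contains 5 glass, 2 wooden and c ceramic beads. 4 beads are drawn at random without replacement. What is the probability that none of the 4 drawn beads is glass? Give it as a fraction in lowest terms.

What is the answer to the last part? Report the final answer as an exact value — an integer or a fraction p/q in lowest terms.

Part 1: 35264 = 2^6 * 19 * 29; sigma = (1 + 2 + 4 + 8 + 16 + 32 + 64) * (1 + 19) * (1 + 29) = 127 * 20 * 30 = 76200; answer 76200
Part 2: U1 = 76200; m = -9; T(2) = 3*(43) + 2*(-9) = 111; iterating: T(2)=111, T(3)=419, T(4)=1479, T(5)=5275, T(6)=18783, T(7)=66899, T(8)=238263, T(9)=848587, T(10)=3022287, T(11)=10764035, T(12)=38336679, T(13)=136538107, T(14)=486287679, T(15)=1731939251, T(16)=6168393111; answer 6168393111
Part 3: U2 = 6168393111; w = 5; remainder = value at the root: 1*(5)^2 - 9*(5)^1 + 7 = (25) + (-45) + (7) = -13; answer -13
Part 4: U3 = -13; c = 8; total draws C(15,4) = 1365; favorable C(10,4) = 210; P = 2/13; answer 2/13

2/13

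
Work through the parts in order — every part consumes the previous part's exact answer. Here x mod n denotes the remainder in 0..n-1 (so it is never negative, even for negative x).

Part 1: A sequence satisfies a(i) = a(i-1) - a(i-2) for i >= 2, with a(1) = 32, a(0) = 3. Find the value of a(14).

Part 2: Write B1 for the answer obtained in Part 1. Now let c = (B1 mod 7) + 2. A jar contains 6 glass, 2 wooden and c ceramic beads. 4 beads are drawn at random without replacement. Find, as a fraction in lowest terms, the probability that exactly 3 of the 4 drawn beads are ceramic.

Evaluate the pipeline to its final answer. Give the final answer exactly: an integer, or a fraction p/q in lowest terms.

Part 1: a(2) = 1*(32) - 1*(3) = 29; iterating: a(2)=29, a(3)=-3, a(4)=-32, a(5)=-29, a(6)=3, a(7)=32, a(8)=29, a(9)=-3, a(10)=-32, a(11)=-29, a(12)=3, a(13)=32, a(14)=29; answer 29
Part 2: B1 = 29; c = 3; total draws C(11,4) = 330; favorable C(3,3)*C(8,1) = 8; P = 4/165; answer 4/165

4/165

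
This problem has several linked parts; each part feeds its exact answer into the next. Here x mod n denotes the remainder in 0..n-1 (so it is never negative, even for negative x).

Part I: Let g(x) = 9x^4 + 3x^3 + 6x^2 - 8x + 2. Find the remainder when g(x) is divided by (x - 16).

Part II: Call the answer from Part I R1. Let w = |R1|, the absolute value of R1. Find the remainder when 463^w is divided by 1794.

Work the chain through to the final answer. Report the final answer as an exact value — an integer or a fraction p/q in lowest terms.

25

Part I: remainder = value at the root: 9*(16)^4 + 3*(16)^3 + 6*(16)^2 - 8*(16)^1 + 2 = (589824) + (12288) + (1536) + (-128) + (2) = 603522; answer 603522
Part II: R1 = 603522; w = 603522; squarings mod 1794: 463^1=463, 463^2=883, 463^4=1093, 463^8=1639, 463^16=703, 463^32=859, 463^64=547, 463^128=1405, 463^256=625, 463^512=1327, 463^1024=1015, 463^2048=469, 463^4096=1093, 463^8192=1639, 463^16384=703, 463^32768=859, 463^65536=547, 463^131072=1405, 463^262144=625, 463^524288=1327; 463^603522 = 463^2 * 463^128 * 463^256 * 463^1024 * 463^4096 * 463^8192 * 463^65536 * 463^524288 = 25 (mod 1794); answer 25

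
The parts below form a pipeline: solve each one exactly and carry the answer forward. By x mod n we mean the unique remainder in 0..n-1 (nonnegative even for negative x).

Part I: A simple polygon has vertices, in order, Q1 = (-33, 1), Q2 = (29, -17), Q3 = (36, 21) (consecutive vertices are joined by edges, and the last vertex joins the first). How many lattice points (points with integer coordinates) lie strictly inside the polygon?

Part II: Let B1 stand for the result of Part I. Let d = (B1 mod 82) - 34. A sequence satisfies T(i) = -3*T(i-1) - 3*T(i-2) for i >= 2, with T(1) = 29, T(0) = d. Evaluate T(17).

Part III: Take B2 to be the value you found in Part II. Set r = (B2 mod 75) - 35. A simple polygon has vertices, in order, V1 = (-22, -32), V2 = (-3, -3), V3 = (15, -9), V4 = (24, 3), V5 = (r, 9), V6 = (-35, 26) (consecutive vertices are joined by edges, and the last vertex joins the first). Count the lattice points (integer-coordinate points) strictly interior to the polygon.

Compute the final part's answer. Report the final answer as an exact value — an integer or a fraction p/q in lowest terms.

1165

Part I: cross terms: (-33*-17 - 29*1)=532, (29*21 - 36*-17)=1221, (36*1 - -33*21)=729; twice the area = |2482| = 2482; area = 1241; boundary points = 2 + 1 + 1 = 4; strictly interior points = area - boundary/2 + 1 = 1240; answer 1240
Part II: B1 = 1240; d = -24; T(2) = -3*(29) - 3*(-24) = -15; iterating: T(2)=-15, T(3)=-42, T(4)=171, T(5)=-387, T(6)=648, T(7)=-783, T(8)=405, T(9)=1134, T(10)=-4617, T(11)=10449, T(12)=-17496, T(13)=21141, T(14)=-10935, T(15)=-30618, T(16)=124659, T(17)=-282123; answer -282123
Part III: B2 = -282123; r = -8; cross terms: (-22*-3 - -3*-32)=-30, (-3*-9 - 15*-3)=72, (15*3 - 24*-9)=261, (24*9 - -8*3)=240, (-8*26 - -35*9)=107, (-35*-32 - -22*26)=1692; twice the area = |2342| = 2342; area = 1171; boundary points = 1 + 6 + 3 + 2 + 1 + 1 = 14; strictly interior points = area - boundary/2 + 1 = 1165; answer 1165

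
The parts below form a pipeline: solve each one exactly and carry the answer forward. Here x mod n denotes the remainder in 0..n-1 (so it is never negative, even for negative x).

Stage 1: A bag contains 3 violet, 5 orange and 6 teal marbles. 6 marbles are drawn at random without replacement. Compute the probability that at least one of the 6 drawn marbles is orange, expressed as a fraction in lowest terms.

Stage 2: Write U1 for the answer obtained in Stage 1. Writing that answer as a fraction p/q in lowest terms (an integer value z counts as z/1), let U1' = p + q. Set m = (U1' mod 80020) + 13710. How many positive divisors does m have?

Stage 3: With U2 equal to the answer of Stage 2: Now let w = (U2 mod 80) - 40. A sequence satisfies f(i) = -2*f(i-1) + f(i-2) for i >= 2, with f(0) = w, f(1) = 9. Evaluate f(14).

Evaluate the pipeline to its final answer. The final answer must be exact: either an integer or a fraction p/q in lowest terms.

-994726

Stage 1: total draws C(14,6) = 3003; complement C(9,6) = 84; favorable 3003 - 84 = 2919; P = 139/143; answer 139/143
Stage 2: U1 = 139/143; threaded value p + q = 282; m = 13992; 13992 = 2^3 * 3 * 11 * 53; number of divisors = (3+1) * (1+1) * (1+1) * (1+1) = 32; answer 32
Stage 3: U2 = 32; w = -8; f(2) = -2*(9) + 1*(-8) = -26; iterating: f(2)=-26, f(3)=61, f(4)=-148, f(5)=357, f(6)=-862, f(7)=2081, f(8)=-5024, f(9)=12129, f(10)=-29282, f(11)=70693, f(12)=-170668, f(13)=412029, f(14)=-994726; answer -994726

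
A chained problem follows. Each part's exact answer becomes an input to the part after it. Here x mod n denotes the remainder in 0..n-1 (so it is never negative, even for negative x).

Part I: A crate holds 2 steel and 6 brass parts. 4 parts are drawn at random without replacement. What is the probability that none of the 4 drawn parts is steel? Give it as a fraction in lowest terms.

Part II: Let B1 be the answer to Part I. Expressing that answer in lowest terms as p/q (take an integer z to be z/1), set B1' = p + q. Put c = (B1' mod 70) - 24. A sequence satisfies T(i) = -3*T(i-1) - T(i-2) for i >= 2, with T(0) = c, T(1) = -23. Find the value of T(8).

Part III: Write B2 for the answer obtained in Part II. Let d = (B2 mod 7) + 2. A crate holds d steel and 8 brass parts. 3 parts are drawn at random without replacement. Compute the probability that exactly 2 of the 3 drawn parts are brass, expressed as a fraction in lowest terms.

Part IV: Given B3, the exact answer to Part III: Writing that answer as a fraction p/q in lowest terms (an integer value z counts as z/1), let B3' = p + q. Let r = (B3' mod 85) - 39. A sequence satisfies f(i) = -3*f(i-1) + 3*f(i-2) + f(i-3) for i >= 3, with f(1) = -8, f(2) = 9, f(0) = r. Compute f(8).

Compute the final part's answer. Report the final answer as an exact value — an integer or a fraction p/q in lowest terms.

Part I: total draws C(8,4) = 70; favorable C(6,4) = 15; P = 3/14; answer 3/14
Part II: B1 = 3/14; threaded value p + q = 17; c = -7; T(2) = -3*(-23) - 1*(-7) = 76; iterating: T(2)=76, T(3)=-205, T(4)=539, T(5)=-1412, T(6)=3697, T(7)=-9679, T(8)=25340; answer 25340
Part III: B2 = 25340; d = 2; total draws C(10,3) = 120; favorable C(8,2)*C(2,1) = 56; P = 7/15; answer 7/15
Part IV: B3 = 7/15; threaded value p + q = 22; r = -17; f(3) = -3*(9) + 3*(-8) + 1*(-17) = -68; iterating: f(3)=-68, f(4)=223, f(5)=-864, f(6)=3193, f(7)=-11948, f(8)=44559; answer 44559

44559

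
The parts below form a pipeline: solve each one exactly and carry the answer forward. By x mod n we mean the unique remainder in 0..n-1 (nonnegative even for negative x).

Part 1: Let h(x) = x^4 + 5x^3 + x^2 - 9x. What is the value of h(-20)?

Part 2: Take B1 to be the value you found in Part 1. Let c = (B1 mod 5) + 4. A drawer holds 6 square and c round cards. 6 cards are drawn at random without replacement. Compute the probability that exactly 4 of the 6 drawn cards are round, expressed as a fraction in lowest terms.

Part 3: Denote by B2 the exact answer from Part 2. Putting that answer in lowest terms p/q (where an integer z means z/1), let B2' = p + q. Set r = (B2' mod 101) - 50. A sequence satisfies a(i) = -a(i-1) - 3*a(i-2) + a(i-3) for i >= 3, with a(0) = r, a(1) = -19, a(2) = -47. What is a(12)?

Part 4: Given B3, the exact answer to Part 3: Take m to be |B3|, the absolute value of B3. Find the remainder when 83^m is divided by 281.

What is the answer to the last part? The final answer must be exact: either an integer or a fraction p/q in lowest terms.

131

Part 1: 1*(-20)^4 + 5*(-20)^3 + 1*(-20)^2 - 9*(-20)^1 = (160000) + (-40000) + (400) + (180) = 120580; answer 120580
Part 2: B1 = 120580; c = 4; total draws C(10,6) = 210; favorable C(4,4)*C(6,2) = 15; P = 1/14; answer 1/14
Part 3: B2 = 1/14; threaded value p + q = 15; r = -35; a(3) = -1*(-47) - 3*(-19) + 1*(-35) = 69; iterating: a(3)=69, a(4)=53, a(5)=-307, a(6)=217, a(7)=757, a(8)=-1715, a(9)=-339, a(10)=6241, a(11)=-6939, a(12)=-12123; answer -12123
Part 4: B3 = -12123; m = 12123; squarings mod 281: 83^1=83, 83^2=145, 83^4=231, 83^8=252, 83^16=279, 83^32=4, 83^64=16, 83^128=256, 83^256=63, 83^512=35, 83^1024=101, 83^2048=85, 83^4096=200, 83^8192=98; 83^12123 = 83^1 * 83^2 * 83^8 * 83^16 * 83^64 * 83^256 * 83^512 * 83^1024 * 83^2048 * 83^8192 = 131 (mod 281); answer 131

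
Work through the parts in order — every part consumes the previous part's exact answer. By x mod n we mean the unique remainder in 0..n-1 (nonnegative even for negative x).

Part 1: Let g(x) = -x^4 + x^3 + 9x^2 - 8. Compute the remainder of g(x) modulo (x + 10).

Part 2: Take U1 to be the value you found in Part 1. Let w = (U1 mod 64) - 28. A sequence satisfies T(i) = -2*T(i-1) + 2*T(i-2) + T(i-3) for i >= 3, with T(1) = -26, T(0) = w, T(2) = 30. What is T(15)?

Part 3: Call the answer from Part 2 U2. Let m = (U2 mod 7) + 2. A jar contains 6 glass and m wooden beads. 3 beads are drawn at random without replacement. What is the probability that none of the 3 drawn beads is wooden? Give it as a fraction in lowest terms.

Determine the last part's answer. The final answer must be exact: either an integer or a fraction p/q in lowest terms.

10/143

Part 1: remainder = value at the root: -1*(-10)^4 + 1*(-10)^3 + 9*(-10)^2 - 8 = (-10000) + (-1000) + (900) + (-8) = -10108; answer -10108
Part 2: U1 = -10108; w = -24; T(3) = -2*(30) + 2*(-26) + 1*(-24) = -136; iterating: T(3)=-136, T(4)=306, T(5)=-854, T(6)=2184, T(7)=-5770, T(8)=15054, T(9)=-39464, T(10)=103266, T(11)=-270406, T(12)=707880, T(13)=-1853306, T(14)=4851966, T(15)=-12702664; answer -12702664
Part 3: U2 = -12702664; m = 7; total draws C(13,3) = 286; favorable C(6,3) = 20; P = 10/143; answer 10/143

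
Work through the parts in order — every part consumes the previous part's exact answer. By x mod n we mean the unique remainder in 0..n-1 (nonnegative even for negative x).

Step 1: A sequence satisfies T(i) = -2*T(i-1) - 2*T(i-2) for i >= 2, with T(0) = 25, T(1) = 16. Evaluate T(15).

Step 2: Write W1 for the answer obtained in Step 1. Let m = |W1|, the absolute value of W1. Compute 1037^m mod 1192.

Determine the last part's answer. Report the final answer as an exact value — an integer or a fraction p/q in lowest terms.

361

Step 1: T(2) = -2*(16) - 2*(25) = -82; iterating: T(2)=-82, T(3)=132, T(4)=-100, T(5)=-64, T(6)=328, T(7)=-528, T(8)=400, T(9)=256, T(10)=-1312, T(11)=2112, T(12)=-1600, T(13)=-1024, T(14)=5248, T(15)=-8448; answer -8448
Step 2: W1 = -8448; m = 8448; squarings mod 1192: 1037^1=1037, 1037^2=185, 1037^4=849, 1037^8=833, 1037^16=145, 1037^32=761, 1037^64=1001, 1037^128=721, 1037^256=129, 1037^512=1145, 1037^1024=1017, 1037^2048=825, 1037^4096=1185, 1037^8192=49; 1037^8448 = 1037^256 * 1037^8192 = 361 (mod 1192); answer 361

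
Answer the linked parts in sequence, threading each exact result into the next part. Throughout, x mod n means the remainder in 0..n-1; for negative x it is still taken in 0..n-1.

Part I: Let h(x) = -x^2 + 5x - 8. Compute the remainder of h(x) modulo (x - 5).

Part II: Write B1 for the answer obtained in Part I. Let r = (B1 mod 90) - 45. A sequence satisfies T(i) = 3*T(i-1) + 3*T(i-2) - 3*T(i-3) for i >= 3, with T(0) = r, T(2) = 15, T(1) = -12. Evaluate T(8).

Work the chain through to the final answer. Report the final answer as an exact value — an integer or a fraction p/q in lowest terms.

-45495

Part I: remainder = value at the root: -1*(5)^2 + 5*(5)^1 - 8 = (-25) + (25) + (-8) = -8; answer -8
Part II: B1 = -8; r = 37; T(3) = 3*(15) + 3*(-12) - 3*(37) = -102; iterating: T(3)=-102, T(4)=-225, T(5)=-1026, T(6)=-3447, T(7)=-12744, T(8)=-45495; answer -45495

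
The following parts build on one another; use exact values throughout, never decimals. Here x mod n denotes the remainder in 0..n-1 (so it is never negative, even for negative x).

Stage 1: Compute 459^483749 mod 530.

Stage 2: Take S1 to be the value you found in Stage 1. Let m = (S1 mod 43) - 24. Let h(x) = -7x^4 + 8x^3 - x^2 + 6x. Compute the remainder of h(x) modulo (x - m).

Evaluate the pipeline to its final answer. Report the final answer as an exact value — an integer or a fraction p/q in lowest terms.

Stage 1: squarings mod 530: 459^1=459, 459^2=271, 459^4=301, 459^8=501, 459^16=311, 459^32=261, 459^64=281, 459^128=521, 459^256=81, 459^512=201, 459^1024=121, 459^2048=331, 459^4096=381, 459^8192=471, 459^16384=301, 459^32768=501, 459^65536=311, 459^131072=261, 459^262144=281; 459^483749 = 459^1 * 459^4 * 459^32 * 459^128 * 459^256 * 459^8192 * 459^16384 * 459^65536 * 459^131072 * 459^262144 = 39 (mod 530); answer 39
Stage 2: S1 = 39; m = 15; remainder = value at the root: -7*(15)^4 + 8*(15)^3 - 1*(15)^2 + 6*(15)^1 = (-354375) + (27000) + (-225) + (90) = -327510; answer -327510

-327510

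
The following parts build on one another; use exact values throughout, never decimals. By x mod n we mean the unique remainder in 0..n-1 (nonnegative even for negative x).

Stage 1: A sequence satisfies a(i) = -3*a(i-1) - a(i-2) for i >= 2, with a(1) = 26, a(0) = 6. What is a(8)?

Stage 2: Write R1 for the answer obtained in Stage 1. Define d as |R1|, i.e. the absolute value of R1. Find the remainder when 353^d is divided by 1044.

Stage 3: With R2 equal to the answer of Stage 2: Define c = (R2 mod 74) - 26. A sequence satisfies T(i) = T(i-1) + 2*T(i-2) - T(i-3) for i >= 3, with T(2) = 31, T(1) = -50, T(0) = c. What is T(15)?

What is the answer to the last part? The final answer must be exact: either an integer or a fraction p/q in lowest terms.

Stage 1: a(2) = -3*(26) - 1*(6) = -84; iterating: a(2)=-84, a(3)=226, a(4)=-594, a(5)=1556, a(6)=-4074, a(7)=10666, a(8)=-27924; answer -27924
Stage 2: R1 = -27924; d = 27924; squarings mod 1044: 353^1=353, 353^2=373, 353^4=277, 353^8=517, 353^16=25, 353^32=625, 353^64=169, 353^128=373, 353^256=277, 353^512=517, 353^1024=25, 353^2048=625, 353^4096=169, 353^8192=373, 353^16384=277; 353^27924 = 353^4 * 353^16 * 353^256 * 353^1024 * 353^2048 * 353^8192 * 353^16384 = 865 (mod 1044); answer 865
Stage 3: R2 = 865; c = 25; T(3) = 1*(31) + 2*(-50) - 1*(25) = -94; iterating: T(3)=-94, T(4)=18, T(5)=-201, T(6)=-71, T(7)=-491, T(8)=-432, T(9)=-1343, T(10)=-1716, T(11)=-3970, T(12)=-6059, T(13)=-12283, T(14)=-20431, T(15)=-38938; answer -38938

-38938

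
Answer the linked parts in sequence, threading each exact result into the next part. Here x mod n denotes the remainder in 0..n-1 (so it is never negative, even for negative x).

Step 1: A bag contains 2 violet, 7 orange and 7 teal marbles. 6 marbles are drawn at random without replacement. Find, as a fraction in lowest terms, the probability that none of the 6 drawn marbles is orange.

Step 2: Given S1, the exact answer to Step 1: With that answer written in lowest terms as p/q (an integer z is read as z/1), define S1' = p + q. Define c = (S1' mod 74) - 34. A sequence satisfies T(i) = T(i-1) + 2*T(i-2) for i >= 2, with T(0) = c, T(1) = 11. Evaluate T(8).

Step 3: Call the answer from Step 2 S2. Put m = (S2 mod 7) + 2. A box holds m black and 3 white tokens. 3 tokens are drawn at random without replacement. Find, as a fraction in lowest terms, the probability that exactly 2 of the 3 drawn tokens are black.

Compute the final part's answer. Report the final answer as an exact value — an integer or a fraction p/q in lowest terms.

Step 1: total draws C(16,6) = 8008; favorable C(9,6) = 84; P = 3/286; answer 3/286
Step 2: S1 = 3/286; threaded value p + q = 289; c = 33; T(2) = 1*(11) + 2*(33) = 77; iterating: T(2)=77, T(3)=99, T(4)=253, T(5)=451, T(6)=957, T(7)=1859, T(8)=3773; answer 3773
Step 3: S2 = 3773; m = 2; total draws C(5,3) = 10; favorable C(2,2)*C(3,1) = 3; P = 3/10; answer 3/10

3/10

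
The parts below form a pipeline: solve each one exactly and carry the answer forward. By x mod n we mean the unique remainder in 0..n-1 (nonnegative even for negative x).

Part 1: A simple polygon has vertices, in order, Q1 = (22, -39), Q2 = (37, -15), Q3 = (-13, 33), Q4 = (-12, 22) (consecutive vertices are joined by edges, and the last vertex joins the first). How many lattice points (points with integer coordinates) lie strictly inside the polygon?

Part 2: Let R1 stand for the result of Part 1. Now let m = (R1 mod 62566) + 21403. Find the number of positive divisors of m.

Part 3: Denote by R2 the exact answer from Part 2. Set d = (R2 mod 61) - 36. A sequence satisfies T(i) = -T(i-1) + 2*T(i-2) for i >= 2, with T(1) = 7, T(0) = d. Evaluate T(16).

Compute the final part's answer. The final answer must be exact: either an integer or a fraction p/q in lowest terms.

Part 1: cross terms: (22*-15 - 37*-39)=1113, (37*33 - -13*-15)=1026, (-13*22 - -12*33)=110, (-12*-39 - 22*22)=-16; twice the area = |2233| = 2233; area = 2233/2; boundary points = 3 + 2 + 1 + 1 = 7; strictly interior points = area - boundary/2 + 1 = 1114; answer 1114
Part 2: R1 = 1114; m = 22517; 22517 = 11 * 23 * 89; number of divisors = (1+1) * (1+1) * (1+1) = 8; answer 8
Part 3: R2 = 8; d = -28; T(2) = -1*(7) + 2*(-28) = -63; iterating: T(2)=-63, T(3)=77, T(4)=-203, T(5)=357, T(6)=-763, T(7)=1477, T(8)=-3003, T(9)=5957, T(10)=-11963, T(11)=23877, T(12)=-47803, T(13)=95557, T(14)=-191163, T(15)=382277, T(16)=-764603; answer -764603

-764603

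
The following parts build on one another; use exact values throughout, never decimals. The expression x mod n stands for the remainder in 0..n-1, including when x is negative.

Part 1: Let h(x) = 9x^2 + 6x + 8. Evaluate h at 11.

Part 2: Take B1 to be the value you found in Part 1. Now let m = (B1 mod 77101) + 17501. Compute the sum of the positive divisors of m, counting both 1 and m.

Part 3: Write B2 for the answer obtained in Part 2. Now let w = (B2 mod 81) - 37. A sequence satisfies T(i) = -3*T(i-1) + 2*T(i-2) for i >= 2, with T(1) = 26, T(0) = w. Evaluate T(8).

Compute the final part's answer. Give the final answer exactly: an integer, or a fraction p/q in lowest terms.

Part 1: 9*(11)^2 + 6*(11)^1 + 8 = (1089) + (66) + (8) = 1163; answer 1163
Part 2: B1 = 1163; m = 18664; 18664 = 2^3 * 2333; sigma = (1 + 2 + 4 + 8) * (1 + 2333) = 15 * 2334 = 35010; answer 35010
Part 3: B2 = 35010; w = -19; T(2) = -3*(26) + 2*(-19) = -116; iterating: T(2)=-116, T(3)=400, T(4)=-1432, T(5)=5096, T(6)=-18152, T(7)=64648, T(8)=-230248; answer -230248

-230248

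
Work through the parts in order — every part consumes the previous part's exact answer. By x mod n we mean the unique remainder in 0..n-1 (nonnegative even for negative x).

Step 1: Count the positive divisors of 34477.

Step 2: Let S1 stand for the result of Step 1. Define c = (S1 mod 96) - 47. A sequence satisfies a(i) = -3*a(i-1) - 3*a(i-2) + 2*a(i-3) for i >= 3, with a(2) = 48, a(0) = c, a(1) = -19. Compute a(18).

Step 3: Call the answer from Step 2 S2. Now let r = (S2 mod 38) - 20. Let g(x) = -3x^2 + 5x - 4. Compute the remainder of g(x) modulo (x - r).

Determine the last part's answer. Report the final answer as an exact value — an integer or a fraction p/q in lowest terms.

-576

Step 1: 34477 = 23 * 1499; number of divisors = (1+1) * (1+1) = 4; answer 4
Step 2: S1 = 4; c = -43; a(3) = -3*(48) - 3*(-19) + 2*(-43) = -173; iterating: a(3)=-173, a(4)=337, a(5)=-396, a(6)=-169, a(7)=2369, a(8)=-7392, a(9)=14731, a(10)=-17279, a(11)=-7140, a(12)=102719, a(13)=-321295, a(14)=641448, a(15)=-755021, a(16)=-301871, a(17)=4453572, a(18)=-13965145; answer -13965145
Step 3: S2 = -13965145; r = -13; remainder = value at the root: -3*(-13)^2 + 5*(-13)^1 - 4 = (-507) + (-65) + (-4) = -576; answer -576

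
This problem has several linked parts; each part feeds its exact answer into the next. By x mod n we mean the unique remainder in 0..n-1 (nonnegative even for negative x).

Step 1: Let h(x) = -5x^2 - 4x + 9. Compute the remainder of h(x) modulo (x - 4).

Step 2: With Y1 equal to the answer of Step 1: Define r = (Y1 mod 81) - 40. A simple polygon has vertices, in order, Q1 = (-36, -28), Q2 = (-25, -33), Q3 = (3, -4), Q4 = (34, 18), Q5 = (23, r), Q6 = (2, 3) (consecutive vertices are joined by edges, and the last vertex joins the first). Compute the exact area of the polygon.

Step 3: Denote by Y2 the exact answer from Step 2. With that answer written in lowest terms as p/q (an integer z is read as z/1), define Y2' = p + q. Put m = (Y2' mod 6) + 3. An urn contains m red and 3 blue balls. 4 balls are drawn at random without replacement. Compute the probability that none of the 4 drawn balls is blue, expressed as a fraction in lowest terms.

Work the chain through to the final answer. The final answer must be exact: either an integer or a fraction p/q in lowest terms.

Step 1: remainder = value at the root: -5*(4)^2 - 4*(4)^1 + 9 = (-80) + (-16) + (9) = -87; answer -87
Step 2: Y1 = -87; r = 35; cross terms: (-36*-33 - -25*-28)=488, (-25*-4 - 3*-33)=199, (3*18 - 34*-4)=190, (34*35 - 23*18)=776, (23*3 - 2*35)=-1, (2*-28 - -36*3)=52; twice the area = |1704| = 1704; area = 852; answer 852
Step 3: Y2 = 852; threaded value p + q = 853; m = 4; total draws C(7,4) = 35; favorable C(4,4) = 1; P = 1/35; answer 1/35

1/35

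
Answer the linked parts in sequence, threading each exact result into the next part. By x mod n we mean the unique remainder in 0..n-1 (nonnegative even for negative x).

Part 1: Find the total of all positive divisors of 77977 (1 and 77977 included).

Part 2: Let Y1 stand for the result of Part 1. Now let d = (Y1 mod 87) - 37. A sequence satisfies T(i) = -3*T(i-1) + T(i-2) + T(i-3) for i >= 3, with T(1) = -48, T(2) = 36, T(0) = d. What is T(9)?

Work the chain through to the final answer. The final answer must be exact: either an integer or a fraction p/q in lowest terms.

-170008

Part 1: 77977 is prime, so its only divisors are 1 and 77977; sigma = 1 + 77977 = 77978; answer 77978
Part 2: Y1 = 77978; d = -11; T(3) = -3*(36) + 1*(-48) + 1*(-11) = -167; iterating: T(3)=-167, T(4)=489, T(5)=-1598, T(6)=5116, T(7)=-16457, T(8)=52889, T(9)=-170008; answer -170008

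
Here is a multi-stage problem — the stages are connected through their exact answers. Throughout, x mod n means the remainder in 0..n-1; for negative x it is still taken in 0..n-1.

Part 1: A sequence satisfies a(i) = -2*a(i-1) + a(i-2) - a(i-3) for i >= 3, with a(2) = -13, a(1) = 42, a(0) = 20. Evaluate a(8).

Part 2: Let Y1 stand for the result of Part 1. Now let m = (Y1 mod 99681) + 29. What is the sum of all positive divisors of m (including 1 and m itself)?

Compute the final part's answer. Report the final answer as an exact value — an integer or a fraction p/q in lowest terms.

142560

Part 1: a(3) = -2*(-13) + 1*(42) - 1*(20) = 48; iterating: a(3)=48, a(4)=-151, a(5)=363, a(6)=-925, a(7)=2364, a(8)=-6016; answer -6016
Part 2: Y1 = -6016; m = 93694; 93694 = 2 * 79 * 593; sigma = (1 + 2) * (1 + 79) * (1 + 593) = 3 * 80 * 594 = 142560; answer 142560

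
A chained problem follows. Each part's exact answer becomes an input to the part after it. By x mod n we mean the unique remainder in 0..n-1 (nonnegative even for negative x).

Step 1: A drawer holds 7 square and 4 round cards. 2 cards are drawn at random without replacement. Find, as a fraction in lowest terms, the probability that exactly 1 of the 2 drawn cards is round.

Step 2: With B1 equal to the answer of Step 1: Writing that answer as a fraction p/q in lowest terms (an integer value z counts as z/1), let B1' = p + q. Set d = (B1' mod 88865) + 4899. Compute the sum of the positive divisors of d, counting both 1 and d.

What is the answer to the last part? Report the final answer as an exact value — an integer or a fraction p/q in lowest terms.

Step 1: total draws C(11,2) = 55; favorable C(4,1)*C(7,1) = 28; P = 28/55; answer 28/55
Step 2: B1 = 28/55; threaded value p + q = 83; d = 4982; 4982 = 2 * 47 * 53; sigma = (1 + 2) * (1 + 47) * (1 + 53) = 3 * 48 * 54 = 7776; answer 7776

7776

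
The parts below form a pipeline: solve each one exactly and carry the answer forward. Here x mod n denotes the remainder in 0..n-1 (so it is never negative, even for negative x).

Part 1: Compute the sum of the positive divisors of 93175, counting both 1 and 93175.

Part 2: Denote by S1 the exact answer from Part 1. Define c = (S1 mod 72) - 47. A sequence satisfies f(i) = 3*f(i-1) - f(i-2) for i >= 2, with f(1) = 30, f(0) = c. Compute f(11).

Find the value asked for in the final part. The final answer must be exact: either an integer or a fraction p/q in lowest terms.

Part 1: 93175 = 5^2 * 3727; sigma = (1 + 5 + 25) * (1 + 3727) = 31 * 3728 = 115568; answer 115568
Part 2: S1 = 115568; c = -39; f(2) = 3*(30) - 1*(-39) = 129; iterating: f(2)=129, f(3)=357, f(4)=942, f(5)=2469, f(6)=6465, f(7)=16926, f(8)=44313, f(9)=116013, f(10)=303726, f(11)=795165; answer 795165

795165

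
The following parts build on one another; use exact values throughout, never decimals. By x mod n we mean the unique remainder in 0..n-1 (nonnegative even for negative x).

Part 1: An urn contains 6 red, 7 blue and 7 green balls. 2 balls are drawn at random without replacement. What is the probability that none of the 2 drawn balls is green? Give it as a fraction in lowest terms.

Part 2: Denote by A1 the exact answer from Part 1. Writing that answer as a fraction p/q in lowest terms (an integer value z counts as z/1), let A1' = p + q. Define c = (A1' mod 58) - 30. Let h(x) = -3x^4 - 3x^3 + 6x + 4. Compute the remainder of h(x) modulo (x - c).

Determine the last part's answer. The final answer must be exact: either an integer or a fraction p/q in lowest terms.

Part 1: total draws C(20,2) = 190; favorable C(13,2) = 78; P = 39/95; answer 39/95
Part 2: A1 = 39/95; threaded value p + q = 134; c = -12; remainder = value at the root: -3*(-12)^4 - 3*(-12)^3 + 6*(-12)^1 + 4 = (-62208) + (5184) + (-72) + (4) = -57092; answer -57092

-57092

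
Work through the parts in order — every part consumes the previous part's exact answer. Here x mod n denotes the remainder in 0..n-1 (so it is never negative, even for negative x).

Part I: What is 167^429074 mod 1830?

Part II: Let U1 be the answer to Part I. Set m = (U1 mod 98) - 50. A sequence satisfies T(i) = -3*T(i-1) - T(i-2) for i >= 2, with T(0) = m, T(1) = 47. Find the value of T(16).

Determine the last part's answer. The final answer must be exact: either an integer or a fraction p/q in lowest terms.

-124845603

Part I: squarings mod 1830: 167^1=167, 167^2=439, 167^4=571, 167^8=301, 167^16=931, 167^32=1171, 167^64=571, 167^128=301, 167^256=931, 167^512=1171, 167^1024=571, 167^2048=301, 167^4096=931, 167^8192=1171, 167^16384=571, 167^32768=301, 167^65536=931, 167^131072=1171, 167^262144=571; 167^429074 = 167^2 * 167^16 * 167^1024 * 167^2048 * 167^32768 * 167^131072 * 167^262144 = 469 (mod 1830); answer 469
Part II: U1 = 469; m = 27; T(2) = -3*(47) - 1*(27) = -168; iterating: T(2)=-168, T(3)=457, T(4)=-1203, T(5)=3152, T(6)=-8253, T(7)=21607, T(8)=-56568, T(9)=148097, T(10)=-387723, T(11)=1015072, T(12)=-2657493, T(13)=6957407, T(14)=-18214728, T(15)=47686777, T(16)=-124845603; answer -124845603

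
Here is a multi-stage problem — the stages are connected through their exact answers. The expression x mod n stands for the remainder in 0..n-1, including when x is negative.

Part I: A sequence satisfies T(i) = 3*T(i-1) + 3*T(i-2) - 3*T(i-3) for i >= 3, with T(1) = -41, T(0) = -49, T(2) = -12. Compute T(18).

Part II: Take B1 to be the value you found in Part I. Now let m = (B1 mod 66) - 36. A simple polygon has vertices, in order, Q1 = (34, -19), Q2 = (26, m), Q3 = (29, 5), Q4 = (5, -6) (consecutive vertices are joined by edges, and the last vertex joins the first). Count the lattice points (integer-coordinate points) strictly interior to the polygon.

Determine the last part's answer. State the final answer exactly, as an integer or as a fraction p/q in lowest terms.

Part I: T(3) = 3*(-12) + 3*(-41) - 3*(-49) = -12; iterating: T(3)=-12, T(4)=51, T(5)=153, T(6)=648, T(7)=2250, T(8)=8235, T(9)=29511, T(10)=106488, T(11)=383292, T(12)=1380807, T(13)=4972833, T(14)=17911044, T(15)=64509210, T(16)=232342263, T(17)=836821287, T(18)=3013963020; answer 3013963020
Part II: B1 = 3013963020; m = -12; cross terms: (34*-12 - 26*-19)=86, (26*5 - 29*-12)=478, (29*-6 - 5*5)=-199, (5*-19 - 34*-6)=109; twice the area = |474| = 474; area = 237; boundary points = 1 + 1 + 1 + 1 = 4; strictly interior points = area - boundary/2 + 1 = 236; answer 236

236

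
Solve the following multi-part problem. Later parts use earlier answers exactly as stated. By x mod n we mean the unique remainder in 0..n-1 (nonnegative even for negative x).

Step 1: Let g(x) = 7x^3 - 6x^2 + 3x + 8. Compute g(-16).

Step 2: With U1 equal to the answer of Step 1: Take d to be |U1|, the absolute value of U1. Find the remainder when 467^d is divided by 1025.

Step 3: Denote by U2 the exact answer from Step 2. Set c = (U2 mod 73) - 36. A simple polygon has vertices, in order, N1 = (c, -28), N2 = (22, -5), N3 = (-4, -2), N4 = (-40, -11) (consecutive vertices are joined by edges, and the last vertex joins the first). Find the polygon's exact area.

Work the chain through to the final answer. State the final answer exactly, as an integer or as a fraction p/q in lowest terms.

749

Step 1: 7*(-16)^3 - 6*(-16)^2 + 3*(-16)^1 + 8 = (-28672) + (-1536) + (-48) + (8) = -30248; answer -30248
Step 2: U1 = -30248; d = 30248; squarings mod 1025: 467^1=467, 467^2=789, 467^4=346, 467^8=816, 467^16=631, 467^32=461, 467^64=346, 467^128=816, 467^256=631, 467^512=461, 467^1024=346, 467^2048=816, 467^4096=631, 467^8192=461, 467^16384=346; 467^30248 = 467^8 * 467^32 * 467^512 * 467^1024 * 467^4096 * 467^8192 * 467^16384 = 816 (mod 1025); answer 816
Step 3: U2 = 816; c = -23; cross terms: (-23*-5 - 22*-28)=731, (22*-2 - -4*-5)=-64, (-4*-11 - -40*-2)=-36, (-40*-28 - -23*-11)=867; twice the area = |1498| = 1498; area = 749; answer 749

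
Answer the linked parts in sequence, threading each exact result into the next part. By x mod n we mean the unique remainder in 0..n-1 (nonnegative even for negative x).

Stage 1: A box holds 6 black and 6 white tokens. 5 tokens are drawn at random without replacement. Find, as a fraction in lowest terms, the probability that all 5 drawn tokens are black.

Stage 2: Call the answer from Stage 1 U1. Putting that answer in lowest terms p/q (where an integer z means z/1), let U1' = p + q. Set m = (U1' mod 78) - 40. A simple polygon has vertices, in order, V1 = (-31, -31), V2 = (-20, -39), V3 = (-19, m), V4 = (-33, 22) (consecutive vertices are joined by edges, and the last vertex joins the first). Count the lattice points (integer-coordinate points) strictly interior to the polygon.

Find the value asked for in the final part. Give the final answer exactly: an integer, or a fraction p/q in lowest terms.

Stage 1: total draws C(12,5) = 792; favorable C(6,5) = 6; P = 1/132; answer 1/132
Stage 2: U1 = 1/132; threaded value p + q = 133; m = 15; cross terms: (-31*-39 - -20*-31)=589, (-20*15 - -19*-39)=-1041, (-19*22 - -33*15)=77, (-33*-31 - -31*22)=1705; twice the area = |1330| = 1330; area = 665; boundary points = 1 + 1 + 7 + 1 = 10; strictly interior points = area - boundary/2 + 1 = 661; answer 661

661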